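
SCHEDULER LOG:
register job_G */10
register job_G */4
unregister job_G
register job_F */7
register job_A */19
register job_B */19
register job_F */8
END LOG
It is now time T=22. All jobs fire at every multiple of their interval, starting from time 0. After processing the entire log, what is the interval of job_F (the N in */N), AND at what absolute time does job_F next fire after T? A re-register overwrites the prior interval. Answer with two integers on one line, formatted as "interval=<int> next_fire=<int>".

Op 1: register job_G */10 -> active={job_G:*/10}
Op 2: register job_G */4 -> active={job_G:*/4}
Op 3: unregister job_G -> active={}
Op 4: register job_F */7 -> active={job_F:*/7}
Op 5: register job_A */19 -> active={job_A:*/19, job_F:*/7}
Op 6: register job_B */19 -> active={job_A:*/19, job_B:*/19, job_F:*/7}
Op 7: register job_F */8 -> active={job_A:*/19, job_B:*/19, job_F:*/8}
Final interval of job_F = 8
Next fire of job_F after T=22: (22//8+1)*8 = 24

Answer: interval=8 next_fire=24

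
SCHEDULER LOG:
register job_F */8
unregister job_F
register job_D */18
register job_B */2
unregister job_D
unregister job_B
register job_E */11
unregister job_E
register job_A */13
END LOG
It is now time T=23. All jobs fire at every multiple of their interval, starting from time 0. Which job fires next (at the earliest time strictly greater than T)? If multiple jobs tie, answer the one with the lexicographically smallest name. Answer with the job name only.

Answer: job_A

Derivation:
Op 1: register job_F */8 -> active={job_F:*/8}
Op 2: unregister job_F -> active={}
Op 3: register job_D */18 -> active={job_D:*/18}
Op 4: register job_B */2 -> active={job_B:*/2, job_D:*/18}
Op 5: unregister job_D -> active={job_B:*/2}
Op 6: unregister job_B -> active={}
Op 7: register job_E */11 -> active={job_E:*/11}
Op 8: unregister job_E -> active={}
Op 9: register job_A */13 -> active={job_A:*/13}
  job_A: interval 13, next fire after T=23 is 26
Earliest = 26, winner (lex tiebreak) = job_A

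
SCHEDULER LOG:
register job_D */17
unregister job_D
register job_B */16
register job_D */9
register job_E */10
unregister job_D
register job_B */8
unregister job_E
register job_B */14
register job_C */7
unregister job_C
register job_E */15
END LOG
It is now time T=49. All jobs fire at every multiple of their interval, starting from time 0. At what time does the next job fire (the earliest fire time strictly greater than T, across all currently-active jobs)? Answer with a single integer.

Op 1: register job_D */17 -> active={job_D:*/17}
Op 2: unregister job_D -> active={}
Op 3: register job_B */16 -> active={job_B:*/16}
Op 4: register job_D */9 -> active={job_B:*/16, job_D:*/9}
Op 5: register job_E */10 -> active={job_B:*/16, job_D:*/9, job_E:*/10}
Op 6: unregister job_D -> active={job_B:*/16, job_E:*/10}
Op 7: register job_B */8 -> active={job_B:*/8, job_E:*/10}
Op 8: unregister job_E -> active={job_B:*/8}
Op 9: register job_B */14 -> active={job_B:*/14}
Op 10: register job_C */7 -> active={job_B:*/14, job_C:*/7}
Op 11: unregister job_C -> active={job_B:*/14}
Op 12: register job_E */15 -> active={job_B:*/14, job_E:*/15}
  job_B: interval 14, next fire after T=49 is 56
  job_E: interval 15, next fire after T=49 is 60
Earliest fire time = 56 (job job_B)

Answer: 56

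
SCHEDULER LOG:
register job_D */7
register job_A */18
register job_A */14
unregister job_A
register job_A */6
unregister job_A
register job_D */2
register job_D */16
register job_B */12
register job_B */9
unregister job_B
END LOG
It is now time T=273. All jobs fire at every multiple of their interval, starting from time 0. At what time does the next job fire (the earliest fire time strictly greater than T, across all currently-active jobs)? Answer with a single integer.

Op 1: register job_D */7 -> active={job_D:*/7}
Op 2: register job_A */18 -> active={job_A:*/18, job_D:*/7}
Op 3: register job_A */14 -> active={job_A:*/14, job_D:*/7}
Op 4: unregister job_A -> active={job_D:*/7}
Op 5: register job_A */6 -> active={job_A:*/6, job_D:*/7}
Op 6: unregister job_A -> active={job_D:*/7}
Op 7: register job_D */2 -> active={job_D:*/2}
Op 8: register job_D */16 -> active={job_D:*/16}
Op 9: register job_B */12 -> active={job_B:*/12, job_D:*/16}
Op 10: register job_B */9 -> active={job_B:*/9, job_D:*/16}
Op 11: unregister job_B -> active={job_D:*/16}
  job_D: interval 16, next fire after T=273 is 288
Earliest fire time = 288 (job job_D)

Answer: 288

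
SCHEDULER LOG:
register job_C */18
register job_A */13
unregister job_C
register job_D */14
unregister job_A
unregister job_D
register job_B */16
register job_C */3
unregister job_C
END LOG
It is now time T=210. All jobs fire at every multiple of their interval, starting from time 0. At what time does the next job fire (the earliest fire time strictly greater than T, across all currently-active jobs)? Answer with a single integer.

Answer: 224

Derivation:
Op 1: register job_C */18 -> active={job_C:*/18}
Op 2: register job_A */13 -> active={job_A:*/13, job_C:*/18}
Op 3: unregister job_C -> active={job_A:*/13}
Op 4: register job_D */14 -> active={job_A:*/13, job_D:*/14}
Op 5: unregister job_A -> active={job_D:*/14}
Op 6: unregister job_D -> active={}
Op 7: register job_B */16 -> active={job_B:*/16}
Op 8: register job_C */3 -> active={job_B:*/16, job_C:*/3}
Op 9: unregister job_C -> active={job_B:*/16}
  job_B: interval 16, next fire after T=210 is 224
Earliest fire time = 224 (job job_B)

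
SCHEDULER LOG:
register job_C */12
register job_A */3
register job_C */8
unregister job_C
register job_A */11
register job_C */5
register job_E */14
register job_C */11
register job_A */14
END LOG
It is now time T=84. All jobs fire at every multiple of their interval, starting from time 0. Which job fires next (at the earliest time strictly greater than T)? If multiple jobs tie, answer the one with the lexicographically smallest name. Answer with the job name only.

Answer: job_C

Derivation:
Op 1: register job_C */12 -> active={job_C:*/12}
Op 2: register job_A */3 -> active={job_A:*/3, job_C:*/12}
Op 3: register job_C */8 -> active={job_A:*/3, job_C:*/8}
Op 4: unregister job_C -> active={job_A:*/3}
Op 5: register job_A */11 -> active={job_A:*/11}
Op 6: register job_C */5 -> active={job_A:*/11, job_C:*/5}
Op 7: register job_E */14 -> active={job_A:*/11, job_C:*/5, job_E:*/14}
Op 8: register job_C */11 -> active={job_A:*/11, job_C:*/11, job_E:*/14}
Op 9: register job_A */14 -> active={job_A:*/14, job_C:*/11, job_E:*/14}
  job_A: interval 14, next fire after T=84 is 98
  job_C: interval 11, next fire after T=84 is 88
  job_E: interval 14, next fire after T=84 is 98
Earliest = 88, winner (lex tiebreak) = job_C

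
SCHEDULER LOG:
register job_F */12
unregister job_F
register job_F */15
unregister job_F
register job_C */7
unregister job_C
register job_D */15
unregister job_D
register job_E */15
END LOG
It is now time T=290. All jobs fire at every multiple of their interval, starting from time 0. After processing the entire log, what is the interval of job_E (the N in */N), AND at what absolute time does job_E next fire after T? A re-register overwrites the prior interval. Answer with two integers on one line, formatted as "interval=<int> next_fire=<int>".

Op 1: register job_F */12 -> active={job_F:*/12}
Op 2: unregister job_F -> active={}
Op 3: register job_F */15 -> active={job_F:*/15}
Op 4: unregister job_F -> active={}
Op 5: register job_C */7 -> active={job_C:*/7}
Op 6: unregister job_C -> active={}
Op 7: register job_D */15 -> active={job_D:*/15}
Op 8: unregister job_D -> active={}
Op 9: register job_E */15 -> active={job_E:*/15}
Final interval of job_E = 15
Next fire of job_E after T=290: (290//15+1)*15 = 300

Answer: interval=15 next_fire=300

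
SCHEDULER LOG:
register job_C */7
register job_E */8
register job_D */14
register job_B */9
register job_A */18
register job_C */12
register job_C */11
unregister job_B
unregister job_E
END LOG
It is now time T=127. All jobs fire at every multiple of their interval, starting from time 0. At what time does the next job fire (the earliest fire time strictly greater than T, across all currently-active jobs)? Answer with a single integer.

Op 1: register job_C */7 -> active={job_C:*/7}
Op 2: register job_E */8 -> active={job_C:*/7, job_E:*/8}
Op 3: register job_D */14 -> active={job_C:*/7, job_D:*/14, job_E:*/8}
Op 4: register job_B */9 -> active={job_B:*/9, job_C:*/7, job_D:*/14, job_E:*/8}
Op 5: register job_A */18 -> active={job_A:*/18, job_B:*/9, job_C:*/7, job_D:*/14, job_E:*/8}
Op 6: register job_C */12 -> active={job_A:*/18, job_B:*/9, job_C:*/12, job_D:*/14, job_E:*/8}
Op 7: register job_C */11 -> active={job_A:*/18, job_B:*/9, job_C:*/11, job_D:*/14, job_E:*/8}
Op 8: unregister job_B -> active={job_A:*/18, job_C:*/11, job_D:*/14, job_E:*/8}
Op 9: unregister job_E -> active={job_A:*/18, job_C:*/11, job_D:*/14}
  job_A: interval 18, next fire after T=127 is 144
  job_C: interval 11, next fire after T=127 is 132
  job_D: interval 14, next fire after T=127 is 140
Earliest fire time = 132 (job job_C)

Answer: 132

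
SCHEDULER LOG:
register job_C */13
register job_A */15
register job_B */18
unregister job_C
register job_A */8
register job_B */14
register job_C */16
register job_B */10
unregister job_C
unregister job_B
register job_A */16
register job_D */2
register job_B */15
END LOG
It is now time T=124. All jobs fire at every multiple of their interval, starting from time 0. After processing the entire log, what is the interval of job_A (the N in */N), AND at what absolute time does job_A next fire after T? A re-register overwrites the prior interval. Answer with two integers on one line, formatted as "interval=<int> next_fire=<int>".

Answer: interval=16 next_fire=128

Derivation:
Op 1: register job_C */13 -> active={job_C:*/13}
Op 2: register job_A */15 -> active={job_A:*/15, job_C:*/13}
Op 3: register job_B */18 -> active={job_A:*/15, job_B:*/18, job_C:*/13}
Op 4: unregister job_C -> active={job_A:*/15, job_B:*/18}
Op 5: register job_A */8 -> active={job_A:*/8, job_B:*/18}
Op 6: register job_B */14 -> active={job_A:*/8, job_B:*/14}
Op 7: register job_C */16 -> active={job_A:*/8, job_B:*/14, job_C:*/16}
Op 8: register job_B */10 -> active={job_A:*/8, job_B:*/10, job_C:*/16}
Op 9: unregister job_C -> active={job_A:*/8, job_B:*/10}
Op 10: unregister job_B -> active={job_A:*/8}
Op 11: register job_A */16 -> active={job_A:*/16}
Op 12: register job_D */2 -> active={job_A:*/16, job_D:*/2}
Op 13: register job_B */15 -> active={job_A:*/16, job_B:*/15, job_D:*/2}
Final interval of job_A = 16
Next fire of job_A after T=124: (124//16+1)*16 = 128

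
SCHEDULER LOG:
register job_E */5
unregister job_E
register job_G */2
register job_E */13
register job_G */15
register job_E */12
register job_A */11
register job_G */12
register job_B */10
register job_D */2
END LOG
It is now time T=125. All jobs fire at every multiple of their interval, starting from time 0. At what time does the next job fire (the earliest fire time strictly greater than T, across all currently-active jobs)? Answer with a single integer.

Answer: 126

Derivation:
Op 1: register job_E */5 -> active={job_E:*/5}
Op 2: unregister job_E -> active={}
Op 3: register job_G */2 -> active={job_G:*/2}
Op 4: register job_E */13 -> active={job_E:*/13, job_G:*/2}
Op 5: register job_G */15 -> active={job_E:*/13, job_G:*/15}
Op 6: register job_E */12 -> active={job_E:*/12, job_G:*/15}
Op 7: register job_A */11 -> active={job_A:*/11, job_E:*/12, job_G:*/15}
Op 8: register job_G */12 -> active={job_A:*/11, job_E:*/12, job_G:*/12}
Op 9: register job_B */10 -> active={job_A:*/11, job_B:*/10, job_E:*/12, job_G:*/12}
Op 10: register job_D */2 -> active={job_A:*/11, job_B:*/10, job_D:*/2, job_E:*/12, job_G:*/12}
  job_A: interval 11, next fire after T=125 is 132
  job_B: interval 10, next fire after T=125 is 130
  job_D: interval 2, next fire after T=125 is 126
  job_E: interval 12, next fire after T=125 is 132
  job_G: interval 12, next fire after T=125 is 132
Earliest fire time = 126 (job job_D)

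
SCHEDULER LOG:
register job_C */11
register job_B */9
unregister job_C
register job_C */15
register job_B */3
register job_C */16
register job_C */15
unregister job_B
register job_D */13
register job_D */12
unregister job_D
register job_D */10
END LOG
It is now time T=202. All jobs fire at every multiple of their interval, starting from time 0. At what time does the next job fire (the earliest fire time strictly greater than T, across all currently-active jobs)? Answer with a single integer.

Answer: 210

Derivation:
Op 1: register job_C */11 -> active={job_C:*/11}
Op 2: register job_B */9 -> active={job_B:*/9, job_C:*/11}
Op 3: unregister job_C -> active={job_B:*/9}
Op 4: register job_C */15 -> active={job_B:*/9, job_C:*/15}
Op 5: register job_B */3 -> active={job_B:*/3, job_C:*/15}
Op 6: register job_C */16 -> active={job_B:*/3, job_C:*/16}
Op 7: register job_C */15 -> active={job_B:*/3, job_C:*/15}
Op 8: unregister job_B -> active={job_C:*/15}
Op 9: register job_D */13 -> active={job_C:*/15, job_D:*/13}
Op 10: register job_D */12 -> active={job_C:*/15, job_D:*/12}
Op 11: unregister job_D -> active={job_C:*/15}
Op 12: register job_D */10 -> active={job_C:*/15, job_D:*/10}
  job_C: interval 15, next fire after T=202 is 210
  job_D: interval 10, next fire after T=202 is 210
Earliest fire time = 210 (job job_C)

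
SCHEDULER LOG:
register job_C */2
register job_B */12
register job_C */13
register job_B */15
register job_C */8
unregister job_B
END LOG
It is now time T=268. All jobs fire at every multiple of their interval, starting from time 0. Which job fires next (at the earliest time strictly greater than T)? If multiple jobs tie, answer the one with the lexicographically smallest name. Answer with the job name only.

Op 1: register job_C */2 -> active={job_C:*/2}
Op 2: register job_B */12 -> active={job_B:*/12, job_C:*/2}
Op 3: register job_C */13 -> active={job_B:*/12, job_C:*/13}
Op 4: register job_B */15 -> active={job_B:*/15, job_C:*/13}
Op 5: register job_C */8 -> active={job_B:*/15, job_C:*/8}
Op 6: unregister job_B -> active={job_C:*/8}
  job_C: interval 8, next fire after T=268 is 272
Earliest = 272, winner (lex tiebreak) = job_C

Answer: job_C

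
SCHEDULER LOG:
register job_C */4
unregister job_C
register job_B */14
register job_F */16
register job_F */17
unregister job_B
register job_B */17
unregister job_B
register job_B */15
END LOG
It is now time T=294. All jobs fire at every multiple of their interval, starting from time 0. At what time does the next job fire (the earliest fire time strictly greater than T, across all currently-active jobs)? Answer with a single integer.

Answer: 300

Derivation:
Op 1: register job_C */4 -> active={job_C:*/4}
Op 2: unregister job_C -> active={}
Op 3: register job_B */14 -> active={job_B:*/14}
Op 4: register job_F */16 -> active={job_B:*/14, job_F:*/16}
Op 5: register job_F */17 -> active={job_B:*/14, job_F:*/17}
Op 6: unregister job_B -> active={job_F:*/17}
Op 7: register job_B */17 -> active={job_B:*/17, job_F:*/17}
Op 8: unregister job_B -> active={job_F:*/17}
Op 9: register job_B */15 -> active={job_B:*/15, job_F:*/17}
  job_B: interval 15, next fire after T=294 is 300
  job_F: interval 17, next fire after T=294 is 306
Earliest fire time = 300 (job job_B)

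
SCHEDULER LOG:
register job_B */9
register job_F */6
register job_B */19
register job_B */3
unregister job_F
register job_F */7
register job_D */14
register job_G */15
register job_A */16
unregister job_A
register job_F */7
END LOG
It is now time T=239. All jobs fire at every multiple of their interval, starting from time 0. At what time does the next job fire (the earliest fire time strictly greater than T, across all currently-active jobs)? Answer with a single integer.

Answer: 240

Derivation:
Op 1: register job_B */9 -> active={job_B:*/9}
Op 2: register job_F */6 -> active={job_B:*/9, job_F:*/6}
Op 3: register job_B */19 -> active={job_B:*/19, job_F:*/6}
Op 4: register job_B */3 -> active={job_B:*/3, job_F:*/6}
Op 5: unregister job_F -> active={job_B:*/3}
Op 6: register job_F */7 -> active={job_B:*/3, job_F:*/7}
Op 7: register job_D */14 -> active={job_B:*/3, job_D:*/14, job_F:*/7}
Op 8: register job_G */15 -> active={job_B:*/3, job_D:*/14, job_F:*/7, job_G:*/15}
Op 9: register job_A */16 -> active={job_A:*/16, job_B:*/3, job_D:*/14, job_F:*/7, job_G:*/15}
Op 10: unregister job_A -> active={job_B:*/3, job_D:*/14, job_F:*/7, job_G:*/15}
Op 11: register job_F */7 -> active={job_B:*/3, job_D:*/14, job_F:*/7, job_G:*/15}
  job_B: interval 3, next fire after T=239 is 240
  job_D: interval 14, next fire after T=239 is 252
  job_F: interval 7, next fire after T=239 is 245
  job_G: interval 15, next fire after T=239 is 240
Earliest fire time = 240 (job job_B)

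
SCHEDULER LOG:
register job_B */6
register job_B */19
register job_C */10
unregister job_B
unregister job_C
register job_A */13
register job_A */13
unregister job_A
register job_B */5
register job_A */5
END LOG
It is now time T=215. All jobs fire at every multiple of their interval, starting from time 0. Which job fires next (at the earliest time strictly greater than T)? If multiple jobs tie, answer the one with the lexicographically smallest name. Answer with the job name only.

Answer: job_A

Derivation:
Op 1: register job_B */6 -> active={job_B:*/6}
Op 2: register job_B */19 -> active={job_B:*/19}
Op 3: register job_C */10 -> active={job_B:*/19, job_C:*/10}
Op 4: unregister job_B -> active={job_C:*/10}
Op 5: unregister job_C -> active={}
Op 6: register job_A */13 -> active={job_A:*/13}
Op 7: register job_A */13 -> active={job_A:*/13}
Op 8: unregister job_A -> active={}
Op 9: register job_B */5 -> active={job_B:*/5}
Op 10: register job_A */5 -> active={job_A:*/5, job_B:*/5}
  job_A: interval 5, next fire after T=215 is 220
  job_B: interval 5, next fire after T=215 is 220
Earliest = 220, winner (lex tiebreak) = job_A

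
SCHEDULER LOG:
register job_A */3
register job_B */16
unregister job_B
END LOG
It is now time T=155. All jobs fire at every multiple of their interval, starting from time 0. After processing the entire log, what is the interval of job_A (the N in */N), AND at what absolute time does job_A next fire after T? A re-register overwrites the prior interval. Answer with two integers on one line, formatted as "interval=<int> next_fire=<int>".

Answer: interval=3 next_fire=156

Derivation:
Op 1: register job_A */3 -> active={job_A:*/3}
Op 2: register job_B */16 -> active={job_A:*/3, job_B:*/16}
Op 3: unregister job_B -> active={job_A:*/3}
Final interval of job_A = 3
Next fire of job_A after T=155: (155//3+1)*3 = 156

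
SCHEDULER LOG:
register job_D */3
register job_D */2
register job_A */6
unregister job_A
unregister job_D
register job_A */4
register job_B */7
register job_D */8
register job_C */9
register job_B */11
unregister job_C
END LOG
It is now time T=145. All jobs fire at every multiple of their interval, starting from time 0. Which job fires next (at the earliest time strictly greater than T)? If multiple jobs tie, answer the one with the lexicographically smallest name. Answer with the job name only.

Answer: job_A

Derivation:
Op 1: register job_D */3 -> active={job_D:*/3}
Op 2: register job_D */2 -> active={job_D:*/2}
Op 3: register job_A */6 -> active={job_A:*/6, job_D:*/2}
Op 4: unregister job_A -> active={job_D:*/2}
Op 5: unregister job_D -> active={}
Op 6: register job_A */4 -> active={job_A:*/4}
Op 7: register job_B */7 -> active={job_A:*/4, job_B:*/7}
Op 8: register job_D */8 -> active={job_A:*/4, job_B:*/7, job_D:*/8}
Op 9: register job_C */9 -> active={job_A:*/4, job_B:*/7, job_C:*/9, job_D:*/8}
Op 10: register job_B */11 -> active={job_A:*/4, job_B:*/11, job_C:*/9, job_D:*/8}
Op 11: unregister job_C -> active={job_A:*/4, job_B:*/11, job_D:*/8}
  job_A: interval 4, next fire after T=145 is 148
  job_B: interval 11, next fire after T=145 is 154
  job_D: interval 8, next fire after T=145 is 152
Earliest = 148, winner (lex tiebreak) = job_A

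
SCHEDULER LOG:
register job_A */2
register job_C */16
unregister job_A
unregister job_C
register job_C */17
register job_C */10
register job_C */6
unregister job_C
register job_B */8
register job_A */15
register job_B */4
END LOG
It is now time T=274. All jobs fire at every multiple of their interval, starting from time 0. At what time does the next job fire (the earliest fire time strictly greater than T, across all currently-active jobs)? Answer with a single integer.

Answer: 276

Derivation:
Op 1: register job_A */2 -> active={job_A:*/2}
Op 2: register job_C */16 -> active={job_A:*/2, job_C:*/16}
Op 3: unregister job_A -> active={job_C:*/16}
Op 4: unregister job_C -> active={}
Op 5: register job_C */17 -> active={job_C:*/17}
Op 6: register job_C */10 -> active={job_C:*/10}
Op 7: register job_C */6 -> active={job_C:*/6}
Op 8: unregister job_C -> active={}
Op 9: register job_B */8 -> active={job_B:*/8}
Op 10: register job_A */15 -> active={job_A:*/15, job_B:*/8}
Op 11: register job_B */4 -> active={job_A:*/15, job_B:*/4}
  job_A: interval 15, next fire after T=274 is 285
  job_B: interval 4, next fire after T=274 is 276
Earliest fire time = 276 (job job_B)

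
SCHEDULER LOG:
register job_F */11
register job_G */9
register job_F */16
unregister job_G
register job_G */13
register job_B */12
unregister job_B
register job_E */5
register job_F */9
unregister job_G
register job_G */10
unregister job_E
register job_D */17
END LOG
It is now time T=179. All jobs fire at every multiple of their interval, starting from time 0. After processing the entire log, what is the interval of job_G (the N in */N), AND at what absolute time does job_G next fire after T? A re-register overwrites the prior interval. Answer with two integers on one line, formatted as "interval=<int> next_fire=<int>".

Op 1: register job_F */11 -> active={job_F:*/11}
Op 2: register job_G */9 -> active={job_F:*/11, job_G:*/9}
Op 3: register job_F */16 -> active={job_F:*/16, job_G:*/9}
Op 4: unregister job_G -> active={job_F:*/16}
Op 5: register job_G */13 -> active={job_F:*/16, job_G:*/13}
Op 6: register job_B */12 -> active={job_B:*/12, job_F:*/16, job_G:*/13}
Op 7: unregister job_B -> active={job_F:*/16, job_G:*/13}
Op 8: register job_E */5 -> active={job_E:*/5, job_F:*/16, job_G:*/13}
Op 9: register job_F */9 -> active={job_E:*/5, job_F:*/9, job_G:*/13}
Op 10: unregister job_G -> active={job_E:*/5, job_F:*/9}
Op 11: register job_G */10 -> active={job_E:*/5, job_F:*/9, job_G:*/10}
Op 12: unregister job_E -> active={job_F:*/9, job_G:*/10}
Op 13: register job_D */17 -> active={job_D:*/17, job_F:*/9, job_G:*/10}
Final interval of job_G = 10
Next fire of job_G after T=179: (179//10+1)*10 = 180

Answer: interval=10 next_fire=180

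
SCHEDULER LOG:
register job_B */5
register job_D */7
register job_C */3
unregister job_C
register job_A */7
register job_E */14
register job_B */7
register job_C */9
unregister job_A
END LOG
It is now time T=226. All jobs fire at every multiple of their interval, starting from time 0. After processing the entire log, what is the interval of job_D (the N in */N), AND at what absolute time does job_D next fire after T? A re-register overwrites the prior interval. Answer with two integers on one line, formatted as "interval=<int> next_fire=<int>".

Answer: interval=7 next_fire=231

Derivation:
Op 1: register job_B */5 -> active={job_B:*/5}
Op 2: register job_D */7 -> active={job_B:*/5, job_D:*/7}
Op 3: register job_C */3 -> active={job_B:*/5, job_C:*/3, job_D:*/7}
Op 4: unregister job_C -> active={job_B:*/5, job_D:*/7}
Op 5: register job_A */7 -> active={job_A:*/7, job_B:*/5, job_D:*/7}
Op 6: register job_E */14 -> active={job_A:*/7, job_B:*/5, job_D:*/7, job_E:*/14}
Op 7: register job_B */7 -> active={job_A:*/7, job_B:*/7, job_D:*/7, job_E:*/14}
Op 8: register job_C */9 -> active={job_A:*/7, job_B:*/7, job_C:*/9, job_D:*/7, job_E:*/14}
Op 9: unregister job_A -> active={job_B:*/7, job_C:*/9, job_D:*/7, job_E:*/14}
Final interval of job_D = 7
Next fire of job_D after T=226: (226//7+1)*7 = 231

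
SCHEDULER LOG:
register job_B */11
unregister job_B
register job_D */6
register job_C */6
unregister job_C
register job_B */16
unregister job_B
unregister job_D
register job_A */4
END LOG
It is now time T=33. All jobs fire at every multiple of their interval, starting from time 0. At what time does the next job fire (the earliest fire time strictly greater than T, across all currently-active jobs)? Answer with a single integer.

Op 1: register job_B */11 -> active={job_B:*/11}
Op 2: unregister job_B -> active={}
Op 3: register job_D */6 -> active={job_D:*/6}
Op 4: register job_C */6 -> active={job_C:*/6, job_D:*/6}
Op 5: unregister job_C -> active={job_D:*/6}
Op 6: register job_B */16 -> active={job_B:*/16, job_D:*/6}
Op 7: unregister job_B -> active={job_D:*/6}
Op 8: unregister job_D -> active={}
Op 9: register job_A */4 -> active={job_A:*/4}
  job_A: interval 4, next fire after T=33 is 36
Earliest fire time = 36 (job job_A)

Answer: 36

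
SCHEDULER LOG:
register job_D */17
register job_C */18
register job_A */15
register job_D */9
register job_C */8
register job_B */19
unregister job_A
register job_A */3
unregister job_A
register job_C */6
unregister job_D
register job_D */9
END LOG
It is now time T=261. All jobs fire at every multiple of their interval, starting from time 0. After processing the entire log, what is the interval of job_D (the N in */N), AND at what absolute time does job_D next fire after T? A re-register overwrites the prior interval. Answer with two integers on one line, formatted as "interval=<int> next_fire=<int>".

Op 1: register job_D */17 -> active={job_D:*/17}
Op 2: register job_C */18 -> active={job_C:*/18, job_D:*/17}
Op 3: register job_A */15 -> active={job_A:*/15, job_C:*/18, job_D:*/17}
Op 4: register job_D */9 -> active={job_A:*/15, job_C:*/18, job_D:*/9}
Op 5: register job_C */8 -> active={job_A:*/15, job_C:*/8, job_D:*/9}
Op 6: register job_B */19 -> active={job_A:*/15, job_B:*/19, job_C:*/8, job_D:*/9}
Op 7: unregister job_A -> active={job_B:*/19, job_C:*/8, job_D:*/9}
Op 8: register job_A */3 -> active={job_A:*/3, job_B:*/19, job_C:*/8, job_D:*/9}
Op 9: unregister job_A -> active={job_B:*/19, job_C:*/8, job_D:*/9}
Op 10: register job_C */6 -> active={job_B:*/19, job_C:*/6, job_D:*/9}
Op 11: unregister job_D -> active={job_B:*/19, job_C:*/6}
Op 12: register job_D */9 -> active={job_B:*/19, job_C:*/6, job_D:*/9}
Final interval of job_D = 9
Next fire of job_D after T=261: (261//9+1)*9 = 270

Answer: interval=9 next_fire=270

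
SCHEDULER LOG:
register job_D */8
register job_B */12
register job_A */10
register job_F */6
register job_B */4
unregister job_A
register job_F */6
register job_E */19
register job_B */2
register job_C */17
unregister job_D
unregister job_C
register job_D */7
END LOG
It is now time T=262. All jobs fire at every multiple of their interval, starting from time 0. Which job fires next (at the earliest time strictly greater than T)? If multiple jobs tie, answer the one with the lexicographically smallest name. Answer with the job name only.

Op 1: register job_D */8 -> active={job_D:*/8}
Op 2: register job_B */12 -> active={job_B:*/12, job_D:*/8}
Op 3: register job_A */10 -> active={job_A:*/10, job_B:*/12, job_D:*/8}
Op 4: register job_F */6 -> active={job_A:*/10, job_B:*/12, job_D:*/8, job_F:*/6}
Op 5: register job_B */4 -> active={job_A:*/10, job_B:*/4, job_D:*/8, job_F:*/6}
Op 6: unregister job_A -> active={job_B:*/4, job_D:*/8, job_F:*/6}
Op 7: register job_F */6 -> active={job_B:*/4, job_D:*/8, job_F:*/6}
Op 8: register job_E */19 -> active={job_B:*/4, job_D:*/8, job_E:*/19, job_F:*/6}
Op 9: register job_B */2 -> active={job_B:*/2, job_D:*/8, job_E:*/19, job_F:*/6}
Op 10: register job_C */17 -> active={job_B:*/2, job_C:*/17, job_D:*/8, job_E:*/19, job_F:*/6}
Op 11: unregister job_D -> active={job_B:*/2, job_C:*/17, job_E:*/19, job_F:*/6}
Op 12: unregister job_C -> active={job_B:*/2, job_E:*/19, job_F:*/6}
Op 13: register job_D */7 -> active={job_B:*/2, job_D:*/7, job_E:*/19, job_F:*/6}
  job_B: interval 2, next fire after T=262 is 264
  job_D: interval 7, next fire after T=262 is 266
  job_E: interval 19, next fire after T=262 is 266
  job_F: interval 6, next fire after T=262 is 264
Earliest = 264, winner (lex tiebreak) = job_B

Answer: job_B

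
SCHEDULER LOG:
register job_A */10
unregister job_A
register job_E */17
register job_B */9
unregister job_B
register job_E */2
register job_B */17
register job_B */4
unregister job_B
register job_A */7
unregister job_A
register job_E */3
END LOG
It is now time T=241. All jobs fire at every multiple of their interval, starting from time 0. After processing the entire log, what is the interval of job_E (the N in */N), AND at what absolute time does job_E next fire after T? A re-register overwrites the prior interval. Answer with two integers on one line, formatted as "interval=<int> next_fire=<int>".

Op 1: register job_A */10 -> active={job_A:*/10}
Op 2: unregister job_A -> active={}
Op 3: register job_E */17 -> active={job_E:*/17}
Op 4: register job_B */9 -> active={job_B:*/9, job_E:*/17}
Op 5: unregister job_B -> active={job_E:*/17}
Op 6: register job_E */2 -> active={job_E:*/2}
Op 7: register job_B */17 -> active={job_B:*/17, job_E:*/2}
Op 8: register job_B */4 -> active={job_B:*/4, job_E:*/2}
Op 9: unregister job_B -> active={job_E:*/2}
Op 10: register job_A */7 -> active={job_A:*/7, job_E:*/2}
Op 11: unregister job_A -> active={job_E:*/2}
Op 12: register job_E */3 -> active={job_E:*/3}
Final interval of job_E = 3
Next fire of job_E after T=241: (241//3+1)*3 = 243

Answer: interval=3 next_fire=243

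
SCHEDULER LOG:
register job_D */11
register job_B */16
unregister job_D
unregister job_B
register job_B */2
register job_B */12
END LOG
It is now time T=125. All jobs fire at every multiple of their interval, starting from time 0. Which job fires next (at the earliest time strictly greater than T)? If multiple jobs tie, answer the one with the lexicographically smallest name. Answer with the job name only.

Answer: job_B

Derivation:
Op 1: register job_D */11 -> active={job_D:*/11}
Op 2: register job_B */16 -> active={job_B:*/16, job_D:*/11}
Op 3: unregister job_D -> active={job_B:*/16}
Op 4: unregister job_B -> active={}
Op 5: register job_B */2 -> active={job_B:*/2}
Op 6: register job_B */12 -> active={job_B:*/12}
  job_B: interval 12, next fire after T=125 is 132
Earliest = 132, winner (lex tiebreak) = job_B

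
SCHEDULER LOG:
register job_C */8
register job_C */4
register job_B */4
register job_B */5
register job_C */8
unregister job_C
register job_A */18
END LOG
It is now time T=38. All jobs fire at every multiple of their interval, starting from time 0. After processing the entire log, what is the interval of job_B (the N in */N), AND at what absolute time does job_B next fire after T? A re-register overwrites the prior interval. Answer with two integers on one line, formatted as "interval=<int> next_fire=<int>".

Op 1: register job_C */8 -> active={job_C:*/8}
Op 2: register job_C */4 -> active={job_C:*/4}
Op 3: register job_B */4 -> active={job_B:*/4, job_C:*/4}
Op 4: register job_B */5 -> active={job_B:*/5, job_C:*/4}
Op 5: register job_C */8 -> active={job_B:*/5, job_C:*/8}
Op 6: unregister job_C -> active={job_B:*/5}
Op 7: register job_A */18 -> active={job_A:*/18, job_B:*/5}
Final interval of job_B = 5
Next fire of job_B after T=38: (38//5+1)*5 = 40

Answer: interval=5 next_fire=40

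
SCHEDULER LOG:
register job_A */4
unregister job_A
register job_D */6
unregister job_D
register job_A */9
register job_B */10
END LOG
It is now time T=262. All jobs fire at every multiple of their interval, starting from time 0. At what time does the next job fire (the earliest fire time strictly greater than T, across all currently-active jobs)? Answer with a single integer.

Answer: 270

Derivation:
Op 1: register job_A */4 -> active={job_A:*/4}
Op 2: unregister job_A -> active={}
Op 3: register job_D */6 -> active={job_D:*/6}
Op 4: unregister job_D -> active={}
Op 5: register job_A */9 -> active={job_A:*/9}
Op 6: register job_B */10 -> active={job_A:*/9, job_B:*/10}
  job_A: interval 9, next fire after T=262 is 270
  job_B: interval 10, next fire after T=262 is 270
Earliest fire time = 270 (job job_A)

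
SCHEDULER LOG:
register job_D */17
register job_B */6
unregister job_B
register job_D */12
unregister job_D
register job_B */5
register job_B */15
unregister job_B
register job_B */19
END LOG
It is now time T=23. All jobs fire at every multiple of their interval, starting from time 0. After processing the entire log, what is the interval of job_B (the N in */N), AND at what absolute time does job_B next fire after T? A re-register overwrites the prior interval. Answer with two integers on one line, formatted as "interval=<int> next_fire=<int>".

Answer: interval=19 next_fire=38

Derivation:
Op 1: register job_D */17 -> active={job_D:*/17}
Op 2: register job_B */6 -> active={job_B:*/6, job_D:*/17}
Op 3: unregister job_B -> active={job_D:*/17}
Op 4: register job_D */12 -> active={job_D:*/12}
Op 5: unregister job_D -> active={}
Op 6: register job_B */5 -> active={job_B:*/5}
Op 7: register job_B */15 -> active={job_B:*/15}
Op 8: unregister job_B -> active={}
Op 9: register job_B */19 -> active={job_B:*/19}
Final interval of job_B = 19
Next fire of job_B after T=23: (23//19+1)*19 = 38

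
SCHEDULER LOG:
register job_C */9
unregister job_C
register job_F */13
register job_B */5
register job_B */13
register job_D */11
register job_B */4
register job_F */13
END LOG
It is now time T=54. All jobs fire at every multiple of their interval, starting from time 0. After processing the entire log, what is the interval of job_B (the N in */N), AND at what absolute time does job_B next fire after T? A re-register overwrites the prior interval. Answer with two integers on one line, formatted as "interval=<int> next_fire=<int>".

Answer: interval=4 next_fire=56

Derivation:
Op 1: register job_C */9 -> active={job_C:*/9}
Op 2: unregister job_C -> active={}
Op 3: register job_F */13 -> active={job_F:*/13}
Op 4: register job_B */5 -> active={job_B:*/5, job_F:*/13}
Op 5: register job_B */13 -> active={job_B:*/13, job_F:*/13}
Op 6: register job_D */11 -> active={job_B:*/13, job_D:*/11, job_F:*/13}
Op 7: register job_B */4 -> active={job_B:*/4, job_D:*/11, job_F:*/13}
Op 8: register job_F */13 -> active={job_B:*/4, job_D:*/11, job_F:*/13}
Final interval of job_B = 4
Next fire of job_B after T=54: (54//4+1)*4 = 56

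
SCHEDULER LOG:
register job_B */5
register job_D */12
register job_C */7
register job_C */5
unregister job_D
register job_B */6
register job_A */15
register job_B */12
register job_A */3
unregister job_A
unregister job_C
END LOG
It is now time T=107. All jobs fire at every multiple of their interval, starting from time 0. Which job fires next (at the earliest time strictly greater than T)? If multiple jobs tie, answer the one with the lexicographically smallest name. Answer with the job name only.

Op 1: register job_B */5 -> active={job_B:*/5}
Op 2: register job_D */12 -> active={job_B:*/5, job_D:*/12}
Op 3: register job_C */7 -> active={job_B:*/5, job_C:*/7, job_D:*/12}
Op 4: register job_C */5 -> active={job_B:*/5, job_C:*/5, job_D:*/12}
Op 5: unregister job_D -> active={job_B:*/5, job_C:*/5}
Op 6: register job_B */6 -> active={job_B:*/6, job_C:*/5}
Op 7: register job_A */15 -> active={job_A:*/15, job_B:*/6, job_C:*/5}
Op 8: register job_B */12 -> active={job_A:*/15, job_B:*/12, job_C:*/5}
Op 9: register job_A */3 -> active={job_A:*/3, job_B:*/12, job_C:*/5}
Op 10: unregister job_A -> active={job_B:*/12, job_C:*/5}
Op 11: unregister job_C -> active={job_B:*/12}
  job_B: interval 12, next fire after T=107 is 108
Earliest = 108, winner (lex tiebreak) = job_B

Answer: job_B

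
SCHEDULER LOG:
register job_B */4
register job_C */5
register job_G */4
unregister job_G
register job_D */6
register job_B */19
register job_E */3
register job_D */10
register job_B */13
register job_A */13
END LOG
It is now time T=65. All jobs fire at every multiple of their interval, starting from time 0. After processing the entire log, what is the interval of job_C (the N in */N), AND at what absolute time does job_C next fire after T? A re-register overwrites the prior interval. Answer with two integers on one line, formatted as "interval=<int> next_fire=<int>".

Op 1: register job_B */4 -> active={job_B:*/4}
Op 2: register job_C */5 -> active={job_B:*/4, job_C:*/5}
Op 3: register job_G */4 -> active={job_B:*/4, job_C:*/5, job_G:*/4}
Op 4: unregister job_G -> active={job_B:*/4, job_C:*/5}
Op 5: register job_D */6 -> active={job_B:*/4, job_C:*/5, job_D:*/6}
Op 6: register job_B */19 -> active={job_B:*/19, job_C:*/5, job_D:*/6}
Op 7: register job_E */3 -> active={job_B:*/19, job_C:*/5, job_D:*/6, job_E:*/3}
Op 8: register job_D */10 -> active={job_B:*/19, job_C:*/5, job_D:*/10, job_E:*/3}
Op 9: register job_B */13 -> active={job_B:*/13, job_C:*/5, job_D:*/10, job_E:*/3}
Op 10: register job_A */13 -> active={job_A:*/13, job_B:*/13, job_C:*/5, job_D:*/10, job_E:*/3}
Final interval of job_C = 5
Next fire of job_C after T=65: (65//5+1)*5 = 70

Answer: interval=5 next_fire=70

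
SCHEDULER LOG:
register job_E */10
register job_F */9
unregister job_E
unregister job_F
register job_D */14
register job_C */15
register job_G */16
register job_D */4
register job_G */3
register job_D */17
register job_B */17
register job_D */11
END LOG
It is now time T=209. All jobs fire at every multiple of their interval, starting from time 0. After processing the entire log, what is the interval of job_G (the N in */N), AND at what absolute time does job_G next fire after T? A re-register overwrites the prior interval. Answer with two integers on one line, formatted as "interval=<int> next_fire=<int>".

Answer: interval=3 next_fire=210

Derivation:
Op 1: register job_E */10 -> active={job_E:*/10}
Op 2: register job_F */9 -> active={job_E:*/10, job_F:*/9}
Op 3: unregister job_E -> active={job_F:*/9}
Op 4: unregister job_F -> active={}
Op 5: register job_D */14 -> active={job_D:*/14}
Op 6: register job_C */15 -> active={job_C:*/15, job_D:*/14}
Op 7: register job_G */16 -> active={job_C:*/15, job_D:*/14, job_G:*/16}
Op 8: register job_D */4 -> active={job_C:*/15, job_D:*/4, job_G:*/16}
Op 9: register job_G */3 -> active={job_C:*/15, job_D:*/4, job_G:*/3}
Op 10: register job_D */17 -> active={job_C:*/15, job_D:*/17, job_G:*/3}
Op 11: register job_B */17 -> active={job_B:*/17, job_C:*/15, job_D:*/17, job_G:*/3}
Op 12: register job_D */11 -> active={job_B:*/17, job_C:*/15, job_D:*/11, job_G:*/3}
Final interval of job_G = 3
Next fire of job_G after T=209: (209//3+1)*3 = 210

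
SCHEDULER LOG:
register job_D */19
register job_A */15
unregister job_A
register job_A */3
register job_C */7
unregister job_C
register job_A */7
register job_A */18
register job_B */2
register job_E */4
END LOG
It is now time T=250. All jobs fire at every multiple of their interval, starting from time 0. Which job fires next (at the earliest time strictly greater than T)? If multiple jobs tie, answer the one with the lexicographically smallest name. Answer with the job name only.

Answer: job_A

Derivation:
Op 1: register job_D */19 -> active={job_D:*/19}
Op 2: register job_A */15 -> active={job_A:*/15, job_D:*/19}
Op 3: unregister job_A -> active={job_D:*/19}
Op 4: register job_A */3 -> active={job_A:*/3, job_D:*/19}
Op 5: register job_C */7 -> active={job_A:*/3, job_C:*/7, job_D:*/19}
Op 6: unregister job_C -> active={job_A:*/3, job_D:*/19}
Op 7: register job_A */7 -> active={job_A:*/7, job_D:*/19}
Op 8: register job_A */18 -> active={job_A:*/18, job_D:*/19}
Op 9: register job_B */2 -> active={job_A:*/18, job_B:*/2, job_D:*/19}
Op 10: register job_E */4 -> active={job_A:*/18, job_B:*/2, job_D:*/19, job_E:*/4}
  job_A: interval 18, next fire after T=250 is 252
  job_B: interval 2, next fire after T=250 is 252
  job_D: interval 19, next fire after T=250 is 266
  job_E: interval 4, next fire after T=250 is 252
Earliest = 252, winner (lex tiebreak) = job_A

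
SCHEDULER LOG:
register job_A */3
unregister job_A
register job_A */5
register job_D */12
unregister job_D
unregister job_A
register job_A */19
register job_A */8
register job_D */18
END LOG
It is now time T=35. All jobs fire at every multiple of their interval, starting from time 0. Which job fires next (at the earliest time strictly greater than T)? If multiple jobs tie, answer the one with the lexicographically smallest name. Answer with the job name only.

Answer: job_D

Derivation:
Op 1: register job_A */3 -> active={job_A:*/3}
Op 2: unregister job_A -> active={}
Op 3: register job_A */5 -> active={job_A:*/5}
Op 4: register job_D */12 -> active={job_A:*/5, job_D:*/12}
Op 5: unregister job_D -> active={job_A:*/5}
Op 6: unregister job_A -> active={}
Op 7: register job_A */19 -> active={job_A:*/19}
Op 8: register job_A */8 -> active={job_A:*/8}
Op 9: register job_D */18 -> active={job_A:*/8, job_D:*/18}
  job_A: interval 8, next fire after T=35 is 40
  job_D: interval 18, next fire after T=35 is 36
Earliest = 36, winner (lex tiebreak) = job_D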